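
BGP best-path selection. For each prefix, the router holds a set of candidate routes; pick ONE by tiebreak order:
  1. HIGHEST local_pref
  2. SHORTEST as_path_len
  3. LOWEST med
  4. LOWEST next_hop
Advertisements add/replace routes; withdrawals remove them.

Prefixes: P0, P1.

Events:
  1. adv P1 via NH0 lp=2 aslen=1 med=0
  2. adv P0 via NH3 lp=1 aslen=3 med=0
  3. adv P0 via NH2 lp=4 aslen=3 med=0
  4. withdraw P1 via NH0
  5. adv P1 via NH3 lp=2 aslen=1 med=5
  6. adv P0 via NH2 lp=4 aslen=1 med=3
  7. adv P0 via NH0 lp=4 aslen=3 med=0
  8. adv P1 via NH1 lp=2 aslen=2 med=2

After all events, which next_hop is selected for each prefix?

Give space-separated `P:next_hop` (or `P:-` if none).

Answer: P0:NH2 P1:NH3

Derivation:
Op 1: best P0=- P1=NH0
Op 2: best P0=NH3 P1=NH0
Op 3: best P0=NH2 P1=NH0
Op 4: best P0=NH2 P1=-
Op 5: best P0=NH2 P1=NH3
Op 6: best P0=NH2 P1=NH3
Op 7: best P0=NH2 P1=NH3
Op 8: best P0=NH2 P1=NH3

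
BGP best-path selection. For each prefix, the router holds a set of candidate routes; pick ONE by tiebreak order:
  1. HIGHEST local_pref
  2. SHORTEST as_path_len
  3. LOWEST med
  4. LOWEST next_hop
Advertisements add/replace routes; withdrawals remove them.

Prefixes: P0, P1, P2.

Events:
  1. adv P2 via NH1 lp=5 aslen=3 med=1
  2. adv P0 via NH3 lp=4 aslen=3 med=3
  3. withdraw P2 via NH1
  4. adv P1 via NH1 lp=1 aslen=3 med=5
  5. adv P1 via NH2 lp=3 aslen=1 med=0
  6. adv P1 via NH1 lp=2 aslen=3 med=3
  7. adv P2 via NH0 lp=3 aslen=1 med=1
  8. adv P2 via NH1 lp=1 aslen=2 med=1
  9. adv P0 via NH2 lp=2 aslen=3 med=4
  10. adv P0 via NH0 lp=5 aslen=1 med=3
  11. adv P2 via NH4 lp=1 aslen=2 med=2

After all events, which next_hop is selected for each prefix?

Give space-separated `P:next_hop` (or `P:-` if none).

Answer: P0:NH0 P1:NH2 P2:NH0

Derivation:
Op 1: best P0=- P1=- P2=NH1
Op 2: best P0=NH3 P1=- P2=NH1
Op 3: best P0=NH3 P1=- P2=-
Op 4: best P0=NH3 P1=NH1 P2=-
Op 5: best P0=NH3 P1=NH2 P2=-
Op 6: best P0=NH3 P1=NH2 P2=-
Op 7: best P0=NH3 P1=NH2 P2=NH0
Op 8: best P0=NH3 P1=NH2 P2=NH0
Op 9: best P0=NH3 P1=NH2 P2=NH0
Op 10: best P0=NH0 P1=NH2 P2=NH0
Op 11: best P0=NH0 P1=NH2 P2=NH0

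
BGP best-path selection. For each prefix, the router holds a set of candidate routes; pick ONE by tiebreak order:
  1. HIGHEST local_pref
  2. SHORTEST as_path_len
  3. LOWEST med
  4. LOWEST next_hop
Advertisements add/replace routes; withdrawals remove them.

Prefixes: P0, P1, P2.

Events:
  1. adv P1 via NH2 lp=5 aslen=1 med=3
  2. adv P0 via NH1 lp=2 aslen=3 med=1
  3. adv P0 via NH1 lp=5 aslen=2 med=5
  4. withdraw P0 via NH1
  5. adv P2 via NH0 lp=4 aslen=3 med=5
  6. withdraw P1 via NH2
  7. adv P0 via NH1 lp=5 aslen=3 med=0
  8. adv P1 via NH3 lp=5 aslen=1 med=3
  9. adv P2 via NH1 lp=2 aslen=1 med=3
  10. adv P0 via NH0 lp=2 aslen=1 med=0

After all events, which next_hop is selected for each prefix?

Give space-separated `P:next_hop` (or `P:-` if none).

Op 1: best P0=- P1=NH2 P2=-
Op 2: best P0=NH1 P1=NH2 P2=-
Op 3: best P0=NH1 P1=NH2 P2=-
Op 4: best P0=- P1=NH2 P2=-
Op 5: best P0=- P1=NH2 P2=NH0
Op 6: best P0=- P1=- P2=NH0
Op 7: best P0=NH1 P1=- P2=NH0
Op 8: best P0=NH1 P1=NH3 P2=NH0
Op 9: best P0=NH1 P1=NH3 P2=NH0
Op 10: best P0=NH1 P1=NH3 P2=NH0

Answer: P0:NH1 P1:NH3 P2:NH0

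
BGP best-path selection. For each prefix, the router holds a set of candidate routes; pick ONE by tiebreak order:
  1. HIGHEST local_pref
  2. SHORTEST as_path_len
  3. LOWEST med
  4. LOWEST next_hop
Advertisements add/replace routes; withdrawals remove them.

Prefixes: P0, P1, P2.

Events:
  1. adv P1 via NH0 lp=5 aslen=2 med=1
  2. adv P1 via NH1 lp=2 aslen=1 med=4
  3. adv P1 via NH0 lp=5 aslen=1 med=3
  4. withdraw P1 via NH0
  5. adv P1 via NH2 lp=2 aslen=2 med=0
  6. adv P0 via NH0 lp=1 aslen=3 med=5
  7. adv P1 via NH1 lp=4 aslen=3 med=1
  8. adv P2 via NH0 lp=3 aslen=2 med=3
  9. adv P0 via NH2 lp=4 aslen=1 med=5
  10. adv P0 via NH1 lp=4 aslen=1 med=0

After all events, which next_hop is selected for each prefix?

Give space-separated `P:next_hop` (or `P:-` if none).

Answer: P0:NH1 P1:NH1 P2:NH0

Derivation:
Op 1: best P0=- P1=NH0 P2=-
Op 2: best P0=- P1=NH0 P2=-
Op 3: best P0=- P1=NH0 P2=-
Op 4: best P0=- P1=NH1 P2=-
Op 5: best P0=- P1=NH1 P2=-
Op 6: best P0=NH0 P1=NH1 P2=-
Op 7: best P0=NH0 P1=NH1 P2=-
Op 8: best P0=NH0 P1=NH1 P2=NH0
Op 9: best P0=NH2 P1=NH1 P2=NH0
Op 10: best P0=NH1 P1=NH1 P2=NH0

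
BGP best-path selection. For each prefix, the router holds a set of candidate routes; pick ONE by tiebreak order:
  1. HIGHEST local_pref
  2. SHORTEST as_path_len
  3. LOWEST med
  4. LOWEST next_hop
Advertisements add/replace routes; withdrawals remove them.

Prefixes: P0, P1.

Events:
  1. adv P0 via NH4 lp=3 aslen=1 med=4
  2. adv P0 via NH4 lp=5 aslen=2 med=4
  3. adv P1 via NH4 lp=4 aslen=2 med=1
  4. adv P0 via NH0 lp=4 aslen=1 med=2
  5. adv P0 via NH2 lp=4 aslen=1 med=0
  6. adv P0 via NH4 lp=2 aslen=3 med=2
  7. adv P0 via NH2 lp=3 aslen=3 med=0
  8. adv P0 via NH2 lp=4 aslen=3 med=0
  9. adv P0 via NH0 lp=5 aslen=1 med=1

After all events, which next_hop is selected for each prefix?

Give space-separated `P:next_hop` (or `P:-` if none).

Answer: P0:NH0 P1:NH4

Derivation:
Op 1: best P0=NH4 P1=-
Op 2: best P0=NH4 P1=-
Op 3: best P0=NH4 P1=NH4
Op 4: best P0=NH4 P1=NH4
Op 5: best P0=NH4 P1=NH4
Op 6: best P0=NH2 P1=NH4
Op 7: best P0=NH0 P1=NH4
Op 8: best P0=NH0 P1=NH4
Op 9: best P0=NH0 P1=NH4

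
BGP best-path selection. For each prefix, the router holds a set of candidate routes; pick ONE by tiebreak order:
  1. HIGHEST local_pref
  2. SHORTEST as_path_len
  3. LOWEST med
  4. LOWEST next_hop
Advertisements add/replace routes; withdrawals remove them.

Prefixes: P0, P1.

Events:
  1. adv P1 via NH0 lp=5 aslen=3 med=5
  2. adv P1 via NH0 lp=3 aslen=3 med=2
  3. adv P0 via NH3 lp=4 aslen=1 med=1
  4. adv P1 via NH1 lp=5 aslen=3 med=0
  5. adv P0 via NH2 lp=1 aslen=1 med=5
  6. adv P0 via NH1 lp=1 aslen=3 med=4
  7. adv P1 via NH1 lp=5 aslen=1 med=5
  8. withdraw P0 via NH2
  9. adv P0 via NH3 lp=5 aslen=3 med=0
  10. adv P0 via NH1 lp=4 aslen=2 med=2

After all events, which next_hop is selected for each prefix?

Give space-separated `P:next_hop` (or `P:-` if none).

Answer: P0:NH3 P1:NH1

Derivation:
Op 1: best P0=- P1=NH0
Op 2: best P0=- P1=NH0
Op 3: best P0=NH3 P1=NH0
Op 4: best P0=NH3 P1=NH1
Op 5: best P0=NH3 P1=NH1
Op 6: best P0=NH3 P1=NH1
Op 7: best P0=NH3 P1=NH1
Op 8: best P0=NH3 P1=NH1
Op 9: best P0=NH3 P1=NH1
Op 10: best P0=NH3 P1=NH1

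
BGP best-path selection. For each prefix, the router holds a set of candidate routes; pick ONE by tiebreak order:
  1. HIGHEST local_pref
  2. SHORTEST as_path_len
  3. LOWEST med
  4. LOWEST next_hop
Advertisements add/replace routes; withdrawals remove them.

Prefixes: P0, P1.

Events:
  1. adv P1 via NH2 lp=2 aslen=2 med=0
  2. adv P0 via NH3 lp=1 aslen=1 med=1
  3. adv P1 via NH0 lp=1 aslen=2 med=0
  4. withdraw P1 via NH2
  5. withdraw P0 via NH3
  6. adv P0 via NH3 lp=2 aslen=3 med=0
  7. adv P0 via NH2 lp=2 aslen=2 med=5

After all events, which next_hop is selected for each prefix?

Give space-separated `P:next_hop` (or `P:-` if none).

Op 1: best P0=- P1=NH2
Op 2: best P0=NH3 P1=NH2
Op 3: best P0=NH3 P1=NH2
Op 4: best P0=NH3 P1=NH0
Op 5: best P0=- P1=NH0
Op 6: best P0=NH3 P1=NH0
Op 7: best P0=NH2 P1=NH0

Answer: P0:NH2 P1:NH0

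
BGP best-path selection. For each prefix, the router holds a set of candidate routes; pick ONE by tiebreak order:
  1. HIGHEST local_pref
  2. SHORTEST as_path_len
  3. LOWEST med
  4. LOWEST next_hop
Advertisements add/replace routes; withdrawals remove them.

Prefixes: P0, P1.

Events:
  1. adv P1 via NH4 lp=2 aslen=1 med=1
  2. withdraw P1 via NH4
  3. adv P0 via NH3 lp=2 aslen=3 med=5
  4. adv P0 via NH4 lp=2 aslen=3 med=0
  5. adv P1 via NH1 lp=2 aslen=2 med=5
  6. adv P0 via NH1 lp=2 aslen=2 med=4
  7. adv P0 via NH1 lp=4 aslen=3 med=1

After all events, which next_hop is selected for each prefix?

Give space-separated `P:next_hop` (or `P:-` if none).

Answer: P0:NH1 P1:NH1

Derivation:
Op 1: best P0=- P1=NH4
Op 2: best P0=- P1=-
Op 3: best P0=NH3 P1=-
Op 4: best P0=NH4 P1=-
Op 5: best P0=NH4 P1=NH1
Op 6: best P0=NH1 P1=NH1
Op 7: best P0=NH1 P1=NH1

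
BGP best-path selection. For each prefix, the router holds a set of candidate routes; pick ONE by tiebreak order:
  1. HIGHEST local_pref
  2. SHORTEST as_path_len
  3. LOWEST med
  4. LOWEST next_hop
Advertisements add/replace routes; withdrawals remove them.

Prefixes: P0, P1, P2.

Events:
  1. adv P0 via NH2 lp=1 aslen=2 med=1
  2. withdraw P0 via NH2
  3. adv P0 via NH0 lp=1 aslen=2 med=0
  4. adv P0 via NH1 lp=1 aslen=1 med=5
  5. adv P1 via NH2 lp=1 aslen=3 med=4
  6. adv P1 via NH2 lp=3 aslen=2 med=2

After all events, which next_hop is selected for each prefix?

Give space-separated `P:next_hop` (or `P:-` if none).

Op 1: best P0=NH2 P1=- P2=-
Op 2: best P0=- P1=- P2=-
Op 3: best P0=NH0 P1=- P2=-
Op 4: best P0=NH1 P1=- P2=-
Op 5: best P0=NH1 P1=NH2 P2=-
Op 6: best P0=NH1 P1=NH2 P2=-

Answer: P0:NH1 P1:NH2 P2:-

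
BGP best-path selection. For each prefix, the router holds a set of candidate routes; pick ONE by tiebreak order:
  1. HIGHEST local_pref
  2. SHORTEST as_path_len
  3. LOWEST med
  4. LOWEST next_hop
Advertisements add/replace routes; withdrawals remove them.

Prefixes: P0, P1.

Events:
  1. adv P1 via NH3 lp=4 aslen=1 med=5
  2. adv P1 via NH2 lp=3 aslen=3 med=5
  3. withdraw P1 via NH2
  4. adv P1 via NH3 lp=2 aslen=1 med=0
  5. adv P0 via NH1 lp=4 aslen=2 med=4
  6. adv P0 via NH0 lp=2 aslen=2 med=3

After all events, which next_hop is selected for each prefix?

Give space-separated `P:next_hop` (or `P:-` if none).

Answer: P0:NH1 P1:NH3

Derivation:
Op 1: best P0=- P1=NH3
Op 2: best P0=- P1=NH3
Op 3: best P0=- P1=NH3
Op 4: best P0=- P1=NH3
Op 5: best P0=NH1 P1=NH3
Op 6: best P0=NH1 P1=NH3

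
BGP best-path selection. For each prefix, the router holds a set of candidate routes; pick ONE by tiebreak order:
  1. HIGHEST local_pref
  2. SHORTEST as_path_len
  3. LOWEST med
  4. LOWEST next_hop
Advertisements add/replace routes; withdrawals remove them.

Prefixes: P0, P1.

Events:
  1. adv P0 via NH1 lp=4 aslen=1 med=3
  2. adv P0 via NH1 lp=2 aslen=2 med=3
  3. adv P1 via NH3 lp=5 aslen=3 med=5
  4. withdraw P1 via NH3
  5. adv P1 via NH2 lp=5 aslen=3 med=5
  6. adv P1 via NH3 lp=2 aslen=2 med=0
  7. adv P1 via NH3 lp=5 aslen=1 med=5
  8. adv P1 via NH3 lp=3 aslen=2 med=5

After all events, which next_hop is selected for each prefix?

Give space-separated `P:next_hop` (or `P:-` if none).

Op 1: best P0=NH1 P1=-
Op 2: best P0=NH1 P1=-
Op 3: best P0=NH1 P1=NH3
Op 4: best P0=NH1 P1=-
Op 5: best P0=NH1 P1=NH2
Op 6: best P0=NH1 P1=NH2
Op 7: best P0=NH1 P1=NH3
Op 8: best P0=NH1 P1=NH2

Answer: P0:NH1 P1:NH2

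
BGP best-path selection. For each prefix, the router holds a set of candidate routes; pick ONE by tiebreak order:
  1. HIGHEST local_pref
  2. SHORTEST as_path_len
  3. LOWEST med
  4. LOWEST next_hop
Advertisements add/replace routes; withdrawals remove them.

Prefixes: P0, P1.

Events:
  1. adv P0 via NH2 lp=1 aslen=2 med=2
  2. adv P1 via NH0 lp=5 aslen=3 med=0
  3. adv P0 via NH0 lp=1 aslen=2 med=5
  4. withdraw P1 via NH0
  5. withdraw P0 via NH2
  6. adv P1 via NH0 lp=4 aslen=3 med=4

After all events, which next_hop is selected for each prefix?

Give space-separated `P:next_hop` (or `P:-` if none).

Answer: P0:NH0 P1:NH0

Derivation:
Op 1: best P0=NH2 P1=-
Op 2: best P0=NH2 P1=NH0
Op 3: best P0=NH2 P1=NH0
Op 4: best P0=NH2 P1=-
Op 5: best P0=NH0 P1=-
Op 6: best P0=NH0 P1=NH0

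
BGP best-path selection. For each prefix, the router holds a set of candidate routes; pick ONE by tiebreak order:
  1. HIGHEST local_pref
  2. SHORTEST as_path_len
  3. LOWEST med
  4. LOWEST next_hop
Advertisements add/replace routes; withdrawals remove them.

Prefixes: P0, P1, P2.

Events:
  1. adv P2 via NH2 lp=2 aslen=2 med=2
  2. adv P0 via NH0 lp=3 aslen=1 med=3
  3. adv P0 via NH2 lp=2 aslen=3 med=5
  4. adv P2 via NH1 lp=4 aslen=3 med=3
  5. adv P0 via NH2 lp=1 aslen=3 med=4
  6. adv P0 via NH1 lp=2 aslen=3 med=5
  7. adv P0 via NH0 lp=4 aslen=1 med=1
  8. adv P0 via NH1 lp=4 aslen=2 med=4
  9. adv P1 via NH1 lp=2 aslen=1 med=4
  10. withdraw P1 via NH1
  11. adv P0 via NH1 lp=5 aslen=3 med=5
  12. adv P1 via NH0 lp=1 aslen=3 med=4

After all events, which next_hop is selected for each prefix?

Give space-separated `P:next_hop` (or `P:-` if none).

Answer: P0:NH1 P1:NH0 P2:NH1

Derivation:
Op 1: best P0=- P1=- P2=NH2
Op 2: best P0=NH0 P1=- P2=NH2
Op 3: best P0=NH0 P1=- P2=NH2
Op 4: best P0=NH0 P1=- P2=NH1
Op 5: best P0=NH0 P1=- P2=NH1
Op 6: best P0=NH0 P1=- P2=NH1
Op 7: best P0=NH0 P1=- P2=NH1
Op 8: best P0=NH0 P1=- P2=NH1
Op 9: best P0=NH0 P1=NH1 P2=NH1
Op 10: best P0=NH0 P1=- P2=NH1
Op 11: best P0=NH1 P1=- P2=NH1
Op 12: best P0=NH1 P1=NH0 P2=NH1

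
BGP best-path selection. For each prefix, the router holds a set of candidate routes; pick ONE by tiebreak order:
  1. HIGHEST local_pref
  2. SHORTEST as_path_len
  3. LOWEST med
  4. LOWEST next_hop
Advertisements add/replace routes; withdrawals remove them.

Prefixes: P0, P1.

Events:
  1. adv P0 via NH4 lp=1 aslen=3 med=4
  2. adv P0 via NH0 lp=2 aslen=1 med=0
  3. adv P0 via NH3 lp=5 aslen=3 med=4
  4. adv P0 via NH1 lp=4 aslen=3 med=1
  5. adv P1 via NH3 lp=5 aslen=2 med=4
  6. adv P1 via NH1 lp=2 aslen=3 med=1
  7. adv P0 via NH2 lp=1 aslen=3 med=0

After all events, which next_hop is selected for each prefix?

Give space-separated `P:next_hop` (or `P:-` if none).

Op 1: best P0=NH4 P1=-
Op 2: best P0=NH0 P1=-
Op 3: best P0=NH3 P1=-
Op 4: best P0=NH3 P1=-
Op 5: best P0=NH3 P1=NH3
Op 6: best P0=NH3 P1=NH3
Op 7: best P0=NH3 P1=NH3

Answer: P0:NH3 P1:NH3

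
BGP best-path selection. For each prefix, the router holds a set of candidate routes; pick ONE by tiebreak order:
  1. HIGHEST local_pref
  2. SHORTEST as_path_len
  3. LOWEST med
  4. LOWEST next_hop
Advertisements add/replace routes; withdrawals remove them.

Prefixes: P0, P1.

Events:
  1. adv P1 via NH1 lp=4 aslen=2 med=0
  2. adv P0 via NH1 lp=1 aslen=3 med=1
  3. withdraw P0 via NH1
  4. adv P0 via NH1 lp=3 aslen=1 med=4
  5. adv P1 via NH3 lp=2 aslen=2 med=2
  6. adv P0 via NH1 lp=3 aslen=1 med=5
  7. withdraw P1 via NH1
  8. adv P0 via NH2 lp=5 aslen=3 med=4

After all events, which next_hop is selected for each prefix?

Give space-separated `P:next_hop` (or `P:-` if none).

Op 1: best P0=- P1=NH1
Op 2: best P0=NH1 P1=NH1
Op 3: best P0=- P1=NH1
Op 4: best P0=NH1 P1=NH1
Op 5: best P0=NH1 P1=NH1
Op 6: best P0=NH1 P1=NH1
Op 7: best P0=NH1 P1=NH3
Op 8: best P0=NH2 P1=NH3

Answer: P0:NH2 P1:NH3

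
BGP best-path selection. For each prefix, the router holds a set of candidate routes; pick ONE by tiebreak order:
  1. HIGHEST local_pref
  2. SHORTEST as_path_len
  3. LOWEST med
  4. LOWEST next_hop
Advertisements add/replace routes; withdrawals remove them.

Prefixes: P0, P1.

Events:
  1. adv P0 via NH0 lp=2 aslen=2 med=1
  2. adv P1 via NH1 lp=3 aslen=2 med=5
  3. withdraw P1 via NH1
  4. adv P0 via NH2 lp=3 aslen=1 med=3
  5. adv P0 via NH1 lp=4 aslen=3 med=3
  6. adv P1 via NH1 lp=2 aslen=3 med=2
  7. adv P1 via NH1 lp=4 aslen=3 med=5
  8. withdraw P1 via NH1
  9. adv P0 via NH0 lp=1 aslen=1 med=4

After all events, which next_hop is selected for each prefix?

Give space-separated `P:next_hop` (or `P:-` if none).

Answer: P0:NH1 P1:-

Derivation:
Op 1: best P0=NH0 P1=-
Op 2: best P0=NH0 P1=NH1
Op 3: best P0=NH0 P1=-
Op 4: best P0=NH2 P1=-
Op 5: best P0=NH1 P1=-
Op 6: best P0=NH1 P1=NH1
Op 7: best P0=NH1 P1=NH1
Op 8: best P0=NH1 P1=-
Op 9: best P0=NH1 P1=-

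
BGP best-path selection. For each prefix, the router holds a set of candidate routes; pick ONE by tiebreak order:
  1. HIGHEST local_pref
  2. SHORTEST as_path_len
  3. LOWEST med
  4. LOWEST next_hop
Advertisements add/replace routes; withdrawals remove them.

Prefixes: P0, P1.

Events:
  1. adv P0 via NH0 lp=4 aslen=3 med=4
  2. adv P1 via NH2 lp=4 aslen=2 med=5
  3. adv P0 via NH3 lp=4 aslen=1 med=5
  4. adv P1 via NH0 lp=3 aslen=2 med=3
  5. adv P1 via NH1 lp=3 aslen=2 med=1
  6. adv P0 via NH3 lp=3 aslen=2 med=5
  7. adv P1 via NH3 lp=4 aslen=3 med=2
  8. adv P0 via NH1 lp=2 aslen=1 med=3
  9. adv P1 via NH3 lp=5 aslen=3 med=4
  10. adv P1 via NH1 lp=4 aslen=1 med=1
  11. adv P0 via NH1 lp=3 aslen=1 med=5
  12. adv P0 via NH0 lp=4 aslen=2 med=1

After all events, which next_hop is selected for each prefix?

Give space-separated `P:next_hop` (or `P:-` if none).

Op 1: best P0=NH0 P1=-
Op 2: best P0=NH0 P1=NH2
Op 3: best P0=NH3 P1=NH2
Op 4: best P0=NH3 P1=NH2
Op 5: best P0=NH3 P1=NH2
Op 6: best P0=NH0 P1=NH2
Op 7: best P0=NH0 P1=NH2
Op 8: best P0=NH0 P1=NH2
Op 9: best P0=NH0 P1=NH3
Op 10: best P0=NH0 P1=NH3
Op 11: best P0=NH0 P1=NH3
Op 12: best P0=NH0 P1=NH3

Answer: P0:NH0 P1:NH3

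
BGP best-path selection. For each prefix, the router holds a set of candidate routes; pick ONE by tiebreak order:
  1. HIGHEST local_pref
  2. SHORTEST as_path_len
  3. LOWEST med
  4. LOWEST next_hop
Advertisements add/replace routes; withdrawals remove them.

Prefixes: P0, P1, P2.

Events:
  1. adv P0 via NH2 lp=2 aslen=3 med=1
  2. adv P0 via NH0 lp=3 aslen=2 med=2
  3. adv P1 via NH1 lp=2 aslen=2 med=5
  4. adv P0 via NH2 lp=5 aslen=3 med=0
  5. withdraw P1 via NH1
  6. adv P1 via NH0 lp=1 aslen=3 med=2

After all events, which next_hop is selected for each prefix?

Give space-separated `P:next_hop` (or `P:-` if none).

Answer: P0:NH2 P1:NH0 P2:-

Derivation:
Op 1: best P0=NH2 P1=- P2=-
Op 2: best P0=NH0 P1=- P2=-
Op 3: best P0=NH0 P1=NH1 P2=-
Op 4: best P0=NH2 P1=NH1 P2=-
Op 5: best P0=NH2 P1=- P2=-
Op 6: best P0=NH2 P1=NH0 P2=-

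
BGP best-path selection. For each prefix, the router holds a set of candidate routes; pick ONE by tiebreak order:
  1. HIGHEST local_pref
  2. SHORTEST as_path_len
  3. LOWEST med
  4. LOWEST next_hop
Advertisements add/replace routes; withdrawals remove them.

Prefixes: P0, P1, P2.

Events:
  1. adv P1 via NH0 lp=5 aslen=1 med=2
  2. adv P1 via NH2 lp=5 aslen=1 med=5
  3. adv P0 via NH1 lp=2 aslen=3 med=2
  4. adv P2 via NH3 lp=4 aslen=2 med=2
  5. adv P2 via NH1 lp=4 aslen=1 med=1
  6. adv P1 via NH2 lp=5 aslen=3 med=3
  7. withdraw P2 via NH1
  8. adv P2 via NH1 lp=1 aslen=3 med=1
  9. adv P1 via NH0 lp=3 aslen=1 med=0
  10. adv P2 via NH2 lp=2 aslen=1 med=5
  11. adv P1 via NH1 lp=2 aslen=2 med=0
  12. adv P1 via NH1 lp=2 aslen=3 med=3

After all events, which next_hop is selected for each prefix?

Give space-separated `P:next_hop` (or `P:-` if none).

Op 1: best P0=- P1=NH0 P2=-
Op 2: best P0=- P1=NH0 P2=-
Op 3: best P0=NH1 P1=NH0 P2=-
Op 4: best P0=NH1 P1=NH0 P2=NH3
Op 5: best P0=NH1 P1=NH0 P2=NH1
Op 6: best P0=NH1 P1=NH0 P2=NH1
Op 7: best P0=NH1 P1=NH0 P2=NH3
Op 8: best P0=NH1 P1=NH0 P2=NH3
Op 9: best P0=NH1 P1=NH2 P2=NH3
Op 10: best P0=NH1 P1=NH2 P2=NH3
Op 11: best P0=NH1 P1=NH2 P2=NH3
Op 12: best P0=NH1 P1=NH2 P2=NH3

Answer: P0:NH1 P1:NH2 P2:NH3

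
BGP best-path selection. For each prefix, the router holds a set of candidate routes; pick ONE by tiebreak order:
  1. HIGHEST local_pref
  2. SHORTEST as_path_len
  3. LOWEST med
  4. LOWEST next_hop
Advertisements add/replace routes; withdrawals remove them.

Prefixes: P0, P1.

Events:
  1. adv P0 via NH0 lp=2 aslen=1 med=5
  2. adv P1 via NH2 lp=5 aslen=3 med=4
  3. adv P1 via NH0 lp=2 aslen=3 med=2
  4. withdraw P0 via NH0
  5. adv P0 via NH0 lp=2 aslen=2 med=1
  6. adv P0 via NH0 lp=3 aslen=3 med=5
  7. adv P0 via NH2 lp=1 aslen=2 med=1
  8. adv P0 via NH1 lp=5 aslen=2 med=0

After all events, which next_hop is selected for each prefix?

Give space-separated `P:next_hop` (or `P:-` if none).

Answer: P0:NH1 P1:NH2

Derivation:
Op 1: best P0=NH0 P1=-
Op 2: best P0=NH0 P1=NH2
Op 3: best P0=NH0 P1=NH2
Op 4: best P0=- P1=NH2
Op 5: best P0=NH0 P1=NH2
Op 6: best P0=NH0 P1=NH2
Op 7: best P0=NH0 P1=NH2
Op 8: best P0=NH1 P1=NH2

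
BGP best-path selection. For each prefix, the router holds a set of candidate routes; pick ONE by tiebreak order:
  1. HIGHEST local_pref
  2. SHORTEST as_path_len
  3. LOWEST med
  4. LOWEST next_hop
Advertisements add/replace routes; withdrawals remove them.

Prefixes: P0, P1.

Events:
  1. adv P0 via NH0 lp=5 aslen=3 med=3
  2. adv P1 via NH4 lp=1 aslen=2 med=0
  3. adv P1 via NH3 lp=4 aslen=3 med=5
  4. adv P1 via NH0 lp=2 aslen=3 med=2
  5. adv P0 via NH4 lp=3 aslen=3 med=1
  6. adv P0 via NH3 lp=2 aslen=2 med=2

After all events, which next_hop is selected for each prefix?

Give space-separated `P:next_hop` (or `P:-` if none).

Answer: P0:NH0 P1:NH3

Derivation:
Op 1: best P0=NH0 P1=-
Op 2: best P0=NH0 P1=NH4
Op 3: best P0=NH0 P1=NH3
Op 4: best P0=NH0 P1=NH3
Op 5: best P0=NH0 P1=NH3
Op 6: best P0=NH0 P1=NH3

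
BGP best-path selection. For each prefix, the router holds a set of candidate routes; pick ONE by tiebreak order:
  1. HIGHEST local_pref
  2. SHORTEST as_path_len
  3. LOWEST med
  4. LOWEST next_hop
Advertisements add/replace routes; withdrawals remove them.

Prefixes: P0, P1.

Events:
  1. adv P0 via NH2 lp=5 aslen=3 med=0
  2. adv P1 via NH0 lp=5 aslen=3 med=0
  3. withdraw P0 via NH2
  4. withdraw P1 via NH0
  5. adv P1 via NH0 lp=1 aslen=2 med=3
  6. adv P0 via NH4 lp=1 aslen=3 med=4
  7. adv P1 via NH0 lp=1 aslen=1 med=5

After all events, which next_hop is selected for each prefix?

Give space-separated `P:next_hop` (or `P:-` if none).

Op 1: best P0=NH2 P1=-
Op 2: best P0=NH2 P1=NH0
Op 3: best P0=- P1=NH0
Op 4: best P0=- P1=-
Op 5: best P0=- P1=NH0
Op 6: best P0=NH4 P1=NH0
Op 7: best P0=NH4 P1=NH0

Answer: P0:NH4 P1:NH0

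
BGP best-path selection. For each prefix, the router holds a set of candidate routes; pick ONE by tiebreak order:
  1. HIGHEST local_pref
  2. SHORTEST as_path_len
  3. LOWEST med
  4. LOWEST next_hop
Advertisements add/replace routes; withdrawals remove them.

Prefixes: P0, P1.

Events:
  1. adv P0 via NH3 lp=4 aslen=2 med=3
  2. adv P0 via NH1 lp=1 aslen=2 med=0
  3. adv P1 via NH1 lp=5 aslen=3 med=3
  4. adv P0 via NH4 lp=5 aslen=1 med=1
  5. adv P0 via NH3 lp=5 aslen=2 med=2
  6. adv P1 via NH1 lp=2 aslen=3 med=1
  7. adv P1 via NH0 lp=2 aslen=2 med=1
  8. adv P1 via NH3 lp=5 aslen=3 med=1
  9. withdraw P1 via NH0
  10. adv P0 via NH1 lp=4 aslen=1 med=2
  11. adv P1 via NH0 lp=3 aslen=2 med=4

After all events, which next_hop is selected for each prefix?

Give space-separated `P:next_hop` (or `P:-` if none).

Answer: P0:NH4 P1:NH3

Derivation:
Op 1: best P0=NH3 P1=-
Op 2: best P0=NH3 P1=-
Op 3: best P0=NH3 P1=NH1
Op 4: best P0=NH4 P1=NH1
Op 5: best P0=NH4 P1=NH1
Op 6: best P0=NH4 P1=NH1
Op 7: best P0=NH4 P1=NH0
Op 8: best P0=NH4 P1=NH3
Op 9: best P0=NH4 P1=NH3
Op 10: best P0=NH4 P1=NH3
Op 11: best P0=NH4 P1=NH3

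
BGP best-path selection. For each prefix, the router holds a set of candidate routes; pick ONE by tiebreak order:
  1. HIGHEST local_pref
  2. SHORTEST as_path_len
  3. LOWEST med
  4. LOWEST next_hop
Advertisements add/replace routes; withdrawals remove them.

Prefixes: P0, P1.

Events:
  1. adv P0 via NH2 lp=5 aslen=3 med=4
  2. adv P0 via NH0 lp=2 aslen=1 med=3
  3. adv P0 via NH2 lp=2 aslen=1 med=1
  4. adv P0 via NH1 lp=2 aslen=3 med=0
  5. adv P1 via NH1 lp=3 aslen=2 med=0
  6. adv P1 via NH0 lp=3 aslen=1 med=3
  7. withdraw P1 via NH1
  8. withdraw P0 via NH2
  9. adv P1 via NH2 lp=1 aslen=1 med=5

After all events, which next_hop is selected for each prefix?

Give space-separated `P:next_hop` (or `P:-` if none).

Answer: P0:NH0 P1:NH0

Derivation:
Op 1: best P0=NH2 P1=-
Op 2: best P0=NH2 P1=-
Op 3: best P0=NH2 P1=-
Op 4: best P0=NH2 P1=-
Op 5: best P0=NH2 P1=NH1
Op 6: best P0=NH2 P1=NH0
Op 7: best P0=NH2 P1=NH0
Op 8: best P0=NH0 P1=NH0
Op 9: best P0=NH0 P1=NH0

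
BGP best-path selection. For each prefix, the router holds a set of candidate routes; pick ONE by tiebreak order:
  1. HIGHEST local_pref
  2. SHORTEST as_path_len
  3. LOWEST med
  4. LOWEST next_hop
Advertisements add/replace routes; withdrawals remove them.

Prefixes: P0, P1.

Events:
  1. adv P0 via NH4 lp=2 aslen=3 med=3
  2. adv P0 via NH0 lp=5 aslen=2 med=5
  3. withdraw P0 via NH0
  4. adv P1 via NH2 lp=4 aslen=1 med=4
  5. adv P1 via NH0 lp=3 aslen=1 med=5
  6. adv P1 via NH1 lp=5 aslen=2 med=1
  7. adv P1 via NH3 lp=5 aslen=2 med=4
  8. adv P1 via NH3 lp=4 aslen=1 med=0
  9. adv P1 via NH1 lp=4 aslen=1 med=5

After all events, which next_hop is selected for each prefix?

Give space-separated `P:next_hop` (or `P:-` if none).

Op 1: best P0=NH4 P1=-
Op 2: best P0=NH0 P1=-
Op 3: best P0=NH4 P1=-
Op 4: best P0=NH4 P1=NH2
Op 5: best P0=NH4 P1=NH2
Op 6: best P0=NH4 P1=NH1
Op 7: best P0=NH4 P1=NH1
Op 8: best P0=NH4 P1=NH1
Op 9: best P0=NH4 P1=NH3

Answer: P0:NH4 P1:NH3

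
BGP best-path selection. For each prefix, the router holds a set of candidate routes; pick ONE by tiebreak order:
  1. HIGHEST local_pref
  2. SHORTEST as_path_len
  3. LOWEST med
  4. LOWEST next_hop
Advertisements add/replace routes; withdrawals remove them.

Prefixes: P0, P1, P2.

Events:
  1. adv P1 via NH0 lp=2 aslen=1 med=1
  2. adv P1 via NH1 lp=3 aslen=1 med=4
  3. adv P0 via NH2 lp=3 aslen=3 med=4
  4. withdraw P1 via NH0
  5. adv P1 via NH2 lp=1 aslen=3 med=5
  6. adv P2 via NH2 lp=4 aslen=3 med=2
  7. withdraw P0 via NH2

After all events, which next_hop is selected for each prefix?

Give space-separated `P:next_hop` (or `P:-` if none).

Op 1: best P0=- P1=NH0 P2=-
Op 2: best P0=- P1=NH1 P2=-
Op 3: best P0=NH2 P1=NH1 P2=-
Op 4: best P0=NH2 P1=NH1 P2=-
Op 5: best P0=NH2 P1=NH1 P2=-
Op 6: best P0=NH2 P1=NH1 P2=NH2
Op 7: best P0=- P1=NH1 P2=NH2

Answer: P0:- P1:NH1 P2:NH2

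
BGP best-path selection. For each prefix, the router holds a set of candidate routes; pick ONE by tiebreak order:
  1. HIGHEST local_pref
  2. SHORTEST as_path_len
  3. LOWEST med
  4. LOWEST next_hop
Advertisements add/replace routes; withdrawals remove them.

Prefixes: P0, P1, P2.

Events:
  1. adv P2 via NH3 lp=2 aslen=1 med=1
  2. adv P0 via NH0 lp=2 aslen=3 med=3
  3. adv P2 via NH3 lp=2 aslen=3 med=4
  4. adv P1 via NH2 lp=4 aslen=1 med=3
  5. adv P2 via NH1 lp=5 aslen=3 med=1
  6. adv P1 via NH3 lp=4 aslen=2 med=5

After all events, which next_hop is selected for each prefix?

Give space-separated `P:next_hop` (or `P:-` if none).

Op 1: best P0=- P1=- P2=NH3
Op 2: best P0=NH0 P1=- P2=NH3
Op 3: best P0=NH0 P1=- P2=NH3
Op 4: best P0=NH0 P1=NH2 P2=NH3
Op 5: best P0=NH0 P1=NH2 P2=NH1
Op 6: best P0=NH0 P1=NH2 P2=NH1

Answer: P0:NH0 P1:NH2 P2:NH1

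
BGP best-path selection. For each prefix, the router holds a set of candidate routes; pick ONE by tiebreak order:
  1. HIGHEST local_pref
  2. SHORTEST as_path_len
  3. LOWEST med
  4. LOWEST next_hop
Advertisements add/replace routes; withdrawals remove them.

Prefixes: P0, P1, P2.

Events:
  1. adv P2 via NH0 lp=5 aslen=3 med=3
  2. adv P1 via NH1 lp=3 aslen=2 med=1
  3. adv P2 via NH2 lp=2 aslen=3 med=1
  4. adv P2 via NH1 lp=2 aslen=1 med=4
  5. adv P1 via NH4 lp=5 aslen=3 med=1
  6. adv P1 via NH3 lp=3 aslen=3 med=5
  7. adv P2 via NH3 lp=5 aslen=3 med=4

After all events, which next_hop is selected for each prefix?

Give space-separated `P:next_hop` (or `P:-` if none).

Answer: P0:- P1:NH4 P2:NH0

Derivation:
Op 1: best P0=- P1=- P2=NH0
Op 2: best P0=- P1=NH1 P2=NH0
Op 3: best P0=- P1=NH1 P2=NH0
Op 4: best P0=- P1=NH1 P2=NH0
Op 5: best P0=- P1=NH4 P2=NH0
Op 6: best P0=- P1=NH4 P2=NH0
Op 7: best P0=- P1=NH4 P2=NH0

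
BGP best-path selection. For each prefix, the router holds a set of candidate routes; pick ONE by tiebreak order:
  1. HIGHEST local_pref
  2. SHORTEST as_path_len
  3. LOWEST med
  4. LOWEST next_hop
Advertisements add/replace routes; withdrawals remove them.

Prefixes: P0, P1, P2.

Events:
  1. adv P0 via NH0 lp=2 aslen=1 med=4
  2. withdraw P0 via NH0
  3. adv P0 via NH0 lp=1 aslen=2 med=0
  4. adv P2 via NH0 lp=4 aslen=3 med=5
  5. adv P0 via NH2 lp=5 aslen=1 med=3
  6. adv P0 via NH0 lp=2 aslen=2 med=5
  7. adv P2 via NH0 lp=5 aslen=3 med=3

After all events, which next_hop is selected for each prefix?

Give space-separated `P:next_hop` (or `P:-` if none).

Answer: P0:NH2 P1:- P2:NH0

Derivation:
Op 1: best P0=NH0 P1=- P2=-
Op 2: best P0=- P1=- P2=-
Op 3: best P0=NH0 P1=- P2=-
Op 4: best P0=NH0 P1=- P2=NH0
Op 5: best P0=NH2 P1=- P2=NH0
Op 6: best P0=NH2 P1=- P2=NH0
Op 7: best P0=NH2 P1=- P2=NH0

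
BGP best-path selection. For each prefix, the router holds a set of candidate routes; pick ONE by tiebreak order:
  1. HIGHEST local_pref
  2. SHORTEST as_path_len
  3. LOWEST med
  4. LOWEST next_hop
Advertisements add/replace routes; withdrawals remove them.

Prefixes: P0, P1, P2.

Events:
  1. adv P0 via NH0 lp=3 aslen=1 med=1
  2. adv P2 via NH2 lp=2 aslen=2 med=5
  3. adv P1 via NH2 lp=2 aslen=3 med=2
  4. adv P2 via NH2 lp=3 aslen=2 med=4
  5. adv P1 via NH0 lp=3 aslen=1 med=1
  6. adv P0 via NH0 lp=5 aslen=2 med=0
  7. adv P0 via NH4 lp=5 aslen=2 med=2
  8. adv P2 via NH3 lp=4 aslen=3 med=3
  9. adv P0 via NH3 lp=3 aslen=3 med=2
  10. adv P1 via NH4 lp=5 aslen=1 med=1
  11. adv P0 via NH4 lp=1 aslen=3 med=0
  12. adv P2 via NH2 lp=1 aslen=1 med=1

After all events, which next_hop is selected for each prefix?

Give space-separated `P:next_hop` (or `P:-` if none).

Op 1: best P0=NH0 P1=- P2=-
Op 2: best P0=NH0 P1=- P2=NH2
Op 3: best P0=NH0 P1=NH2 P2=NH2
Op 4: best P0=NH0 P1=NH2 P2=NH2
Op 5: best P0=NH0 P1=NH0 P2=NH2
Op 6: best P0=NH0 P1=NH0 P2=NH2
Op 7: best P0=NH0 P1=NH0 P2=NH2
Op 8: best P0=NH0 P1=NH0 P2=NH3
Op 9: best P0=NH0 P1=NH0 P2=NH3
Op 10: best P0=NH0 P1=NH4 P2=NH3
Op 11: best P0=NH0 P1=NH4 P2=NH3
Op 12: best P0=NH0 P1=NH4 P2=NH3

Answer: P0:NH0 P1:NH4 P2:NH3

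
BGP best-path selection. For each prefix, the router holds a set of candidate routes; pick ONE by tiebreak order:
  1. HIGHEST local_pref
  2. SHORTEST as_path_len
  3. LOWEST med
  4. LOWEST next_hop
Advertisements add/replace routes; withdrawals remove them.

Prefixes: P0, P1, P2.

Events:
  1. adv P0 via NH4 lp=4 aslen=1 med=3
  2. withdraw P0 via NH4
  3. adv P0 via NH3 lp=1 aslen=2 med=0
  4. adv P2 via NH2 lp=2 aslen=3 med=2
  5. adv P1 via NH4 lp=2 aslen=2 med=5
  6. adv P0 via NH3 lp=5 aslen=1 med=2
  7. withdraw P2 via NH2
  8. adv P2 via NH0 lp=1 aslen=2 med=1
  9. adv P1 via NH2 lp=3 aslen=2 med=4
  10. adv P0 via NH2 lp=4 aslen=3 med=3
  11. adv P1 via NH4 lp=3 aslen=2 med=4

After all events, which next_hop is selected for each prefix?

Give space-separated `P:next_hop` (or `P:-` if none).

Op 1: best P0=NH4 P1=- P2=-
Op 2: best P0=- P1=- P2=-
Op 3: best P0=NH3 P1=- P2=-
Op 4: best P0=NH3 P1=- P2=NH2
Op 5: best P0=NH3 P1=NH4 P2=NH2
Op 6: best P0=NH3 P1=NH4 P2=NH2
Op 7: best P0=NH3 P1=NH4 P2=-
Op 8: best P0=NH3 P1=NH4 P2=NH0
Op 9: best P0=NH3 P1=NH2 P2=NH0
Op 10: best P0=NH3 P1=NH2 P2=NH0
Op 11: best P0=NH3 P1=NH2 P2=NH0

Answer: P0:NH3 P1:NH2 P2:NH0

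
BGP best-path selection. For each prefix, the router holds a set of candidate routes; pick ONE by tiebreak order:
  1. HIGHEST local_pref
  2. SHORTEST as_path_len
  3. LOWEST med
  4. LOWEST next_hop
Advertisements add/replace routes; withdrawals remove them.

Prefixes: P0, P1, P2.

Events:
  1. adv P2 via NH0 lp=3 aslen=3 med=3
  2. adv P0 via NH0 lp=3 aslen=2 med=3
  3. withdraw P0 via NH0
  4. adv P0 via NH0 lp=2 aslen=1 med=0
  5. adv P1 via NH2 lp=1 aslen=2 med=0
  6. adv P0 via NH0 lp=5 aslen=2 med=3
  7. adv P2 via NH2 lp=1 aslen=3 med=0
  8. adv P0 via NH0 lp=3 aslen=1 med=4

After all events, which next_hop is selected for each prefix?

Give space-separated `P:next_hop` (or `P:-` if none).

Answer: P0:NH0 P1:NH2 P2:NH0

Derivation:
Op 1: best P0=- P1=- P2=NH0
Op 2: best P0=NH0 P1=- P2=NH0
Op 3: best P0=- P1=- P2=NH0
Op 4: best P0=NH0 P1=- P2=NH0
Op 5: best P0=NH0 P1=NH2 P2=NH0
Op 6: best P0=NH0 P1=NH2 P2=NH0
Op 7: best P0=NH0 P1=NH2 P2=NH0
Op 8: best P0=NH0 P1=NH2 P2=NH0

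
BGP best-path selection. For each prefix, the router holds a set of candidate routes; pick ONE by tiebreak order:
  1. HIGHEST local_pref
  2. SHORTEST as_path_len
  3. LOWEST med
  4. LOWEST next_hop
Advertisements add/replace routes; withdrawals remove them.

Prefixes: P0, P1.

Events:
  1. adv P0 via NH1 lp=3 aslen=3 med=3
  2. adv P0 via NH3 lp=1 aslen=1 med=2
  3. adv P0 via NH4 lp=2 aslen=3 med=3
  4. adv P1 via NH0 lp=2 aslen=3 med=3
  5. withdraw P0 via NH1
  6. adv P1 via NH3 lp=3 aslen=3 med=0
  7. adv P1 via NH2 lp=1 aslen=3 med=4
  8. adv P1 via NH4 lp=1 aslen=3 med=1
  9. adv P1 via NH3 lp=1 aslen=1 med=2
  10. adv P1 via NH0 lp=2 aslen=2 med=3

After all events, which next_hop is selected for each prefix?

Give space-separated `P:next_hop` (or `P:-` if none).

Answer: P0:NH4 P1:NH0

Derivation:
Op 1: best P0=NH1 P1=-
Op 2: best P0=NH1 P1=-
Op 3: best P0=NH1 P1=-
Op 4: best P0=NH1 P1=NH0
Op 5: best P0=NH4 P1=NH0
Op 6: best P0=NH4 P1=NH3
Op 7: best P0=NH4 P1=NH3
Op 8: best P0=NH4 P1=NH3
Op 9: best P0=NH4 P1=NH0
Op 10: best P0=NH4 P1=NH0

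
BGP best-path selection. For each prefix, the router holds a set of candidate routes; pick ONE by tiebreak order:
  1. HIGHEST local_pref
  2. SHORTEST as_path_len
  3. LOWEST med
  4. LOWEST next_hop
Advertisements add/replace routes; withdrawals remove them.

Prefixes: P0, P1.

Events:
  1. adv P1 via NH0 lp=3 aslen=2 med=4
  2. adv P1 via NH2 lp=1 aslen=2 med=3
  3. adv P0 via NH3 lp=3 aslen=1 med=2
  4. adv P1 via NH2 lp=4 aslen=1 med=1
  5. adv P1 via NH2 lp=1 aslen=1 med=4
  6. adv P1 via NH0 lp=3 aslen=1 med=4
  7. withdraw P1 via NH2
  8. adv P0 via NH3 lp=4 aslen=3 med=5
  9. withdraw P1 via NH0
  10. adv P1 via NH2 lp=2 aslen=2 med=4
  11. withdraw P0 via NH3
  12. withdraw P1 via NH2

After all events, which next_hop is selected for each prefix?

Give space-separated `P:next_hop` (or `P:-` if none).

Op 1: best P0=- P1=NH0
Op 2: best P0=- P1=NH0
Op 3: best P0=NH3 P1=NH0
Op 4: best P0=NH3 P1=NH2
Op 5: best P0=NH3 P1=NH0
Op 6: best P0=NH3 P1=NH0
Op 7: best P0=NH3 P1=NH0
Op 8: best P0=NH3 P1=NH0
Op 9: best P0=NH3 P1=-
Op 10: best P0=NH3 P1=NH2
Op 11: best P0=- P1=NH2
Op 12: best P0=- P1=-

Answer: P0:- P1:-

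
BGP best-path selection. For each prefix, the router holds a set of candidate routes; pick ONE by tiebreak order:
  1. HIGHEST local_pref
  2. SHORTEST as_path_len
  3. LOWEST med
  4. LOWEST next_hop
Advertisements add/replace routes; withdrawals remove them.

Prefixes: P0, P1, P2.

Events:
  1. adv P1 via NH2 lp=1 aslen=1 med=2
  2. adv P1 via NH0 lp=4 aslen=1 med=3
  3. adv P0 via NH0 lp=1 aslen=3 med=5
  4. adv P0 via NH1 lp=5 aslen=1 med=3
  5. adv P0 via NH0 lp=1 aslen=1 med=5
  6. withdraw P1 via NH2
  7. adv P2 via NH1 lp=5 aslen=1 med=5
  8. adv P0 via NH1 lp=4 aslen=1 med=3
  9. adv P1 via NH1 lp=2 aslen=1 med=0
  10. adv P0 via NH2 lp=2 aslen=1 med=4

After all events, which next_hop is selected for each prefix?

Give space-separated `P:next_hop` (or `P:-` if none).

Op 1: best P0=- P1=NH2 P2=-
Op 2: best P0=- P1=NH0 P2=-
Op 3: best P0=NH0 P1=NH0 P2=-
Op 4: best P0=NH1 P1=NH0 P2=-
Op 5: best P0=NH1 P1=NH0 P2=-
Op 6: best P0=NH1 P1=NH0 P2=-
Op 7: best P0=NH1 P1=NH0 P2=NH1
Op 8: best P0=NH1 P1=NH0 P2=NH1
Op 9: best P0=NH1 P1=NH0 P2=NH1
Op 10: best P0=NH1 P1=NH0 P2=NH1

Answer: P0:NH1 P1:NH0 P2:NH1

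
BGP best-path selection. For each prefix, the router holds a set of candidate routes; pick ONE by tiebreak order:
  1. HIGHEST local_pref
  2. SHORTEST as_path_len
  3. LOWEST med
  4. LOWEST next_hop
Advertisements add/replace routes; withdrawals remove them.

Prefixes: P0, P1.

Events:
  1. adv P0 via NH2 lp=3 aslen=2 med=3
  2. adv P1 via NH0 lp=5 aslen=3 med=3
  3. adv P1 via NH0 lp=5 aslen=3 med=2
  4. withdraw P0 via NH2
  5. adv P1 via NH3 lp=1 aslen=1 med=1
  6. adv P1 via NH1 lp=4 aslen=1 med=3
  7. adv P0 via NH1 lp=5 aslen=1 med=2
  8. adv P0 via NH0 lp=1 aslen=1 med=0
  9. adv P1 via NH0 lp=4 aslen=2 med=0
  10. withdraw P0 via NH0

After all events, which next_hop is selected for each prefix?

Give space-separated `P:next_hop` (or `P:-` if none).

Answer: P0:NH1 P1:NH1

Derivation:
Op 1: best P0=NH2 P1=-
Op 2: best P0=NH2 P1=NH0
Op 3: best P0=NH2 P1=NH0
Op 4: best P0=- P1=NH0
Op 5: best P0=- P1=NH0
Op 6: best P0=- P1=NH0
Op 7: best P0=NH1 P1=NH0
Op 8: best P0=NH1 P1=NH0
Op 9: best P0=NH1 P1=NH1
Op 10: best P0=NH1 P1=NH1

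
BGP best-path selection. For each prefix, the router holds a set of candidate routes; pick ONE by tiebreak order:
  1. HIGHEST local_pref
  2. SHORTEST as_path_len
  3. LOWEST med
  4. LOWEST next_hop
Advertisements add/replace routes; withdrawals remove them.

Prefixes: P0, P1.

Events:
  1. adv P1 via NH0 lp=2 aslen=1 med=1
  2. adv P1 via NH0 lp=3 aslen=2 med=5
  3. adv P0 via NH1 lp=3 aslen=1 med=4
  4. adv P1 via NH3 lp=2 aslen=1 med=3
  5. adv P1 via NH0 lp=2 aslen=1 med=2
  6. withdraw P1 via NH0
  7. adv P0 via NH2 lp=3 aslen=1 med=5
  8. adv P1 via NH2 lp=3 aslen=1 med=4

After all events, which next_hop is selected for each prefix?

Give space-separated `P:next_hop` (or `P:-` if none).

Op 1: best P0=- P1=NH0
Op 2: best P0=- P1=NH0
Op 3: best P0=NH1 P1=NH0
Op 4: best P0=NH1 P1=NH0
Op 5: best P0=NH1 P1=NH0
Op 6: best P0=NH1 P1=NH3
Op 7: best P0=NH1 P1=NH3
Op 8: best P0=NH1 P1=NH2

Answer: P0:NH1 P1:NH2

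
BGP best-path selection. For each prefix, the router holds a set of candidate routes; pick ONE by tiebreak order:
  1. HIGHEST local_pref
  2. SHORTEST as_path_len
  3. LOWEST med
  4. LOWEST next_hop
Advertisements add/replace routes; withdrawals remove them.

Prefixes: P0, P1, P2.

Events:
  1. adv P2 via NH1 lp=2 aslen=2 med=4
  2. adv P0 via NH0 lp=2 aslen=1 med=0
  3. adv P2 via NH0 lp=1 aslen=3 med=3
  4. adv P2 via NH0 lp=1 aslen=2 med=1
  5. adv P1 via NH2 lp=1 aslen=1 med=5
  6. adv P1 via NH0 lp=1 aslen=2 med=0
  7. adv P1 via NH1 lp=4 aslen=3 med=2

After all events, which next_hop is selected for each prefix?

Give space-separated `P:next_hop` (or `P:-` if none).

Answer: P0:NH0 P1:NH1 P2:NH1

Derivation:
Op 1: best P0=- P1=- P2=NH1
Op 2: best P0=NH0 P1=- P2=NH1
Op 3: best P0=NH0 P1=- P2=NH1
Op 4: best P0=NH0 P1=- P2=NH1
Op 5: best P0=NH0 P1=NH2 P2=NH1
Op 6: best P0=NH0 P1=NH2 P2=NH1
Op 7: best P0=NH0 P1=NH1 P2=NH1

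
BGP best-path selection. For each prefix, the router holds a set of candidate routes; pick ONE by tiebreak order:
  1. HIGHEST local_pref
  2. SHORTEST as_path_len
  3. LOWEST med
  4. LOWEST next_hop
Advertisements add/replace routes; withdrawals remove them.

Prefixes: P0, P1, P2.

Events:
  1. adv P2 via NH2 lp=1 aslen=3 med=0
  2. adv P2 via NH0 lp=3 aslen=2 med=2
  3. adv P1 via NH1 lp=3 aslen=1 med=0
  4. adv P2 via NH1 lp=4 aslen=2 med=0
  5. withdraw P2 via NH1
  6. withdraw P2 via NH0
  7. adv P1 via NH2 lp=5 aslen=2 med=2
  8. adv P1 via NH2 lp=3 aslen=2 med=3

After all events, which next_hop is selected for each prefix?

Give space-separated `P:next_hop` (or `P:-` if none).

Answer: P0:- P1:NH1 P2:NH2

Derivation:
Op 1: best P0=- P1=- P2=NH2
Op 2: best P0=- P1=- P2=NH0
Op 3: best P0=- P1=NH1 P2=NH0
Op 4: best P0=- P1=NH1 P2=NH1
Op 5: best P0=- P1=NH1 P2=NH0
Op 6: best P0=- P1=NH1 P2=NH2
Op 7: best P0=- P1=NH2 P2=NH2
Op 8: best P0=- P1=NH1 P2=NH2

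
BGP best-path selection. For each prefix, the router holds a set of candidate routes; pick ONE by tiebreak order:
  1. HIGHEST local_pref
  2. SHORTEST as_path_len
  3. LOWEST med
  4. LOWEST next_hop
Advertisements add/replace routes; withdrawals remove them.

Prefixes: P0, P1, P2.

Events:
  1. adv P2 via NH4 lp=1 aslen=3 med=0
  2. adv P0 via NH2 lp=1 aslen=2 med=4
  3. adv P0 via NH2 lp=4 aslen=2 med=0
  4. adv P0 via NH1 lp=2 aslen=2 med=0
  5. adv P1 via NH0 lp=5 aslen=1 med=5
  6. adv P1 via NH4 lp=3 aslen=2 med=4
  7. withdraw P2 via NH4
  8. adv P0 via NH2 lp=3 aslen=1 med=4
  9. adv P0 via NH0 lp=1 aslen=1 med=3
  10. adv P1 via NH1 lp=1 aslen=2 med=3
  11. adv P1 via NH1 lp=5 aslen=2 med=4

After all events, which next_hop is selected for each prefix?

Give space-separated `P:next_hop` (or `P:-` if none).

Op 1: best P0=- P1=- P2=NH4
Op 2: best P0=NH2 P1=- P2=NH4
Op 3: best P0=NH2 P1=- P2=NH4
Op 4: best P0=NH2 P1=- P2=NH4
Op 5: best P0=NH2 P1=NH0 P2=NH4
Op 6: best P0=NH2 P1=NH0 P2=NH4
Op 7: best P0=NH2 P1=NH0 P2=-
Op 8: best P0=NH2 P1=NH0 P2=-
Op 9: best P0=NH2 P1=NH0 P2=-
Op 10: best P0=NH2 P1=NH0 P2=-
Op 11: best P0=NH2 P1=NH0 P2=-

Answer: P0:NH2 P1:NH0 P2:-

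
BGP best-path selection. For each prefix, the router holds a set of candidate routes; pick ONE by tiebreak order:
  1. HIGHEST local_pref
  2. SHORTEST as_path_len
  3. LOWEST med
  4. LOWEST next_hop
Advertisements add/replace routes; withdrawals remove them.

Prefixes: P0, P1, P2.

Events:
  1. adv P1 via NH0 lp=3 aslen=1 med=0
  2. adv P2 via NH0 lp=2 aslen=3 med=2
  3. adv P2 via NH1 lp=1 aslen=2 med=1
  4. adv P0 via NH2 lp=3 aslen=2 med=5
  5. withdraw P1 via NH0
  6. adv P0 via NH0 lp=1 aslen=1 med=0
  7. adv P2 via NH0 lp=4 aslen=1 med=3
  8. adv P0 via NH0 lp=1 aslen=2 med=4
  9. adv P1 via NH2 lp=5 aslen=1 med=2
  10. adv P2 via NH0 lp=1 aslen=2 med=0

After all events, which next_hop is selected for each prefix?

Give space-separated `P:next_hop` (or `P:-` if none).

Op 1: best P0=- P1=NH0 P2=-
Op 2: best P0=- P1=NH0 P2=NH0
Op 3: best P0=- P1=NH0 P2=NH0
Op 4: best P0=NH2 P1=NH0 P2=NH0
Op 5: best P0=NH2 P1=- P2=NH0
Op 6: best P0=NH2 P1=- P2=NH0
Op 7: best P0=NH2 P1=- P2=NH0
Op 8: best P0=NH2 P1=- P2=NH0
Op 9: best P0=NH2 P1=NH2 P2=NH0
Op 10: best P0=NH2 P1=NH2 P2=NH0

Answer: P0:NH2 P1:NH2 P2:NH0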